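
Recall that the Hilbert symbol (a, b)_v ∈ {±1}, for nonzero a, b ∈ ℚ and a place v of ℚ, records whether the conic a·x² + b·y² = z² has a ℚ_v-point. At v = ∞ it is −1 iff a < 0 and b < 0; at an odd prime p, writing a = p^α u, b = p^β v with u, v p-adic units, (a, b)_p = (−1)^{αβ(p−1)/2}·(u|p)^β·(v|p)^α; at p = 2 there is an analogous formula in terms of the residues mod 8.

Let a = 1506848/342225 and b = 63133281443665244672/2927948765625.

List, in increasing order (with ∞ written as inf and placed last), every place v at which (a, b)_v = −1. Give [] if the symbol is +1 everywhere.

[19, 53]

(a, b) ≡ (2, 46322) mod (ℚ^×)²; places V = {2, 3, 5, 7, 13, 19, 23, 31, 53, ∞}.
(a,b)_5: α=-2, u≡2; β=-6, v≡2 (mod 5); (2|5)=-1, (2|5)=-1; sign (−1)^0·-1^-6·-1^-2 = +1.
(a,b)_3: α=-4, u≡2; β=-8, v≡2 (mod 3); (2|3)=-1, (2|3)=-1; sign (−1)^0·-1^-8·-1^-4 = +1.
(a,b)_23: α=0, u≡9; β=1, v≡3 (mod 23); (9|23)=+1, (3|23)=+1; sign (−1)^0·+1^1·+1^0 = +1.
(a,b)_31: α=2, u≡5; β=4, v≡28 (mod 31); (5|31)=+1, (28|31)=+1; sign (−1)^0·+1^4·+1^2 = +1.
(a,b)_13: α=-2, u≡7; β=-4, v≡4 (mod 13); (7|13)=-1, (4|13)=+1; sign (−1)^0·-1^-4·+1^-2 = +1.
(a,b)_∞: sgn(2)=+, sgn(46322)=+, so +1.
(a,b)_53: α=0, u≡41; β=1, v≡33 (mod 53); (41|53)=-1, (33|53)=-1; sign (−1)^0·-1^1·-1^0 = -1.
(a,b)_19: α=0, u≡14; β=1, v≡1 (mod 19); (14|19)=-1, (1|19)=+1; sign (−1)^0·-1^1·+1^0 = -1.
(a,b)_7: α=2, u≡4; β=8, v≡3 (mod 7); (4|7)=+1, (3|7)=-1; sign (−1)^0·+1^8·-1^2 = +1.
(a,b)_2: α=5, β=9; u≡1, v≡1 (mod 8); ε(u)ε(v)=0·0, αω(v)=5·0, βω(u)=9·0; sum ≡ 0  ⇒  +1.
(2, 46322 / ℚ) ramifies at {19, 53}: a division algebra.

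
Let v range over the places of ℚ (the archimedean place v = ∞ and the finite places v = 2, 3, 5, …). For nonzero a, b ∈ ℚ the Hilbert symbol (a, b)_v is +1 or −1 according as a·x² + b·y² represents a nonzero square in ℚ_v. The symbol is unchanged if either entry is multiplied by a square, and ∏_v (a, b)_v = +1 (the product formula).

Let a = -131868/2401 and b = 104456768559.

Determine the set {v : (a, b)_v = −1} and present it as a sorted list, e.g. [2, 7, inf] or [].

(a, b) ≡ (-407, 630591) mod (ℚ^×)²; places V = {2, 3, 7, 11, 13, 19, 23, 37, ∞}.
(a,b)_7: α=-4, u≡5; β=0, v≡3 (mod 7); (5|7)=-1, (3|7)=-1; sign (−1)^0·-1^0·-1^-4 = +1.
(a,b)_23: α=0, u≡22; β=1, v≡3 (mod 23); (22|23)=-1, (3|23)=+1; sign (−1)^0·-1^1·+1^0 = -1.
(a,b)_11: α=1, u≡8; β=2, v≡3 (mod 11); (8|11)=-1, (3|11)=+1; sign (−1)^0·-1^2·+1^1 = +1.
(a,b)_3: α=4, u≡1; β=1, v≡2 (mod 3); (1|3)=+1, (2|3)=-1; sign (−1)^0·+1^1·-1^4 = +1.
(a,b)_19: α=0, u≡7; β=1, v≡10 (mod 19); (7|19)=+1, (10|19)=-1; sign (−1)^0·+1^1·-1^0 = +1.
(a,b)_37: α=1, u≡3; β=3, v≡8 (mod 37); (3|37)=+1, (8|37)=-1; sign (−1)^0·+1^3·-1^1 = -1.
(a,b)_13: α=0, u≡12; β=1, v≡12 (mod 13); (12|13)=+1, (12|13)=+1; sign (−1)^0·+1^1·+1^0 = +1.
(a,b)_2: α=2, β=0; u≡1, v≡7 (mod 8); ε(u)ε(v)=0·1, αω(v)=2·0, βω(u)=0·0; sum ≡ 0  ⇒  +1.
(a,b)_∞: sgn(-407)=−, sgn(630591)=+, so +1.
|Ram(-407, 630591)| = 2, even; anisotropic at {23, 37}.

[23, 37]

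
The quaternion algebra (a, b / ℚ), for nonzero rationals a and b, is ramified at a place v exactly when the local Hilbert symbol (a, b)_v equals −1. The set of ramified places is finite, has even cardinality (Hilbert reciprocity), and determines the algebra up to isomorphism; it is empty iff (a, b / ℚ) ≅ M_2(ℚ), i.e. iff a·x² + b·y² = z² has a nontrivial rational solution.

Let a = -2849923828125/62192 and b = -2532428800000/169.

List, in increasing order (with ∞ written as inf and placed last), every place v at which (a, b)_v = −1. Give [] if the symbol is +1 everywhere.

[2, 3, 5, inf]

Mod squares: a ≡ -64515, b ≡ -1870. Check v ∈ {∞, 2, 3, 5, 11, 13, 17, 23}.
v=23: a=23^-1·(≡6), b=23^2·(≡16) mod 23; (6|23)=+1, (16|23)=+1; (−1)^{-1·2·11}·(+1)^2·(+1)^-1 = +1.
v=∞: -64515 < 0 and -1870 < 0  ⇒  (a,b)_∞ = -1.
v=17: a=17^3·(≡1), b=17^1·(≡13) mod 17; (1|17)=+1, (13|17)=+1; (−1)^{3·1·8}·(+1)^1·(+1)^3 = +1.
v=5: a=5^9·(≡2), b=5^5·(≡1) mod 5; (2|5)=-1, (1|5)=+1; (−1)^{9·5·2}·(-1)^5·(+1)^9 = -1.
v=3: a=3^3·(≡2), b=3^0·(≡2) mod 3; (2|3)=-1, (2|3)=-1; (−1)^{3·0·1}·(-1)^0·(-1)^3 = -1.
v=13: a=13^-2·(≡4), b=13^-2·(≡5) mod 13; (4|13)=+1, (5|13)=-1; (−1)^{-2·-2·6}·(+1)^-2·(-1)^-2 = +1.
v=11: a=11^1·(≡9), b=11^1·(≡10) mod 11; (9|11)=+1, (10|11)=-1; (−1)^{1·1·5}·(+1)^1·(-1)^1 = +1.
v=2: v_2(a)=-4, v_2(b)=13; units ≡ 5, 1 (mod 8); ε·ε+αω+βω = 0·0+-4·0+13·1 ≡ 1  ⇒  (a,b)_2 = -1.
|Ram(-64515, -1870)| = 4, even; anisotropic at {2, 3, 5, ∞}.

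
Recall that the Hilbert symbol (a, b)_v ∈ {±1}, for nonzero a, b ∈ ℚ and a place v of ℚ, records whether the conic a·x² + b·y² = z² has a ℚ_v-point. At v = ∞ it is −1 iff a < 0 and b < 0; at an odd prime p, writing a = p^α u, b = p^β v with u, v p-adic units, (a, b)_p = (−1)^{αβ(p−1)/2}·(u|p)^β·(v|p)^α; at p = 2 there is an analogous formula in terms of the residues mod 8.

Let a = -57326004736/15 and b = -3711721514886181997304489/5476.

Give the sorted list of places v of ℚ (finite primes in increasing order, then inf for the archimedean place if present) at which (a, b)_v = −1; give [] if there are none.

(a, b) ≡ (-81510, -127281) mod (ℚ^×)²; places V = {2, 3, 5, 7, 11, 13, 19, 29, 37, ∞}.
(a,b)_∞: sgn(-81510)=−, sgn(-127281)=−, so -1.
(a,b)_3: α=-1, u≡1; β=3, v≡2 (mod 3); (1|3)=+1, (2|3)=-1; sign (−1)^1·+1^3·-1^-1 = +1.
(a,b)_11: α=1, u≡5; β=5, v≡3 (mod 11); (5|11)=+1, (3|11)=+1; sign (−1)^1·+1^5·+1^1 = -1.
(a,b)_2: α=9, β=-2; u≡5, v≡7 (mod 8); ε(u)ε(v)=0·1, αω(v)=9·0, βω(u)=-2·1; sum ≡ 0  ⇒  +1.
(a,b)_5: α=-1, u≡3; β=0, v≡1 (mod 5); (3|5)=-1, (1|5)=+1; sign (−1)^0·-1^0·+1^-1 = +1.
(a,b)_19: α=1, u≡5; β=5, v≡13 (mod 19); (5|19)=+1, (13|19)=-1; sign (−1)^1·+1^5·-1^1 = +1.
(a,b)_29: α=2, u≡25; β=5, v≡15 (mod 29); (25|29)=+1, (15|29)=-1; sign (−1)^0·+1^5·-1^2 = +1.
(a,b)_13: α=1, u≡9; β=0, v≡6 (mod 13); (9|13)=+1, (6|13)=-1; sign (−1)^0·+1^0·-1^1 = -1.
(a,b)_7: α=2, u≡6; β=5, v≡3 (mod 7); (6|7)=-1, (3|7)=-1; sign (−1)^0·-1^5·-1^2 = -1.
(a,b)_37: α=0, u≡9; β=-2, v≡1 (mod 37); (9|37)=+1, (1|37)=+1; sign (−1)^0·+1^-2·+1^0 = +1.
Ram(-81510, -127281) = {7, 11, 13, ∞}; no ℚ_7-point on the conic.

[7, 11, 13, inf]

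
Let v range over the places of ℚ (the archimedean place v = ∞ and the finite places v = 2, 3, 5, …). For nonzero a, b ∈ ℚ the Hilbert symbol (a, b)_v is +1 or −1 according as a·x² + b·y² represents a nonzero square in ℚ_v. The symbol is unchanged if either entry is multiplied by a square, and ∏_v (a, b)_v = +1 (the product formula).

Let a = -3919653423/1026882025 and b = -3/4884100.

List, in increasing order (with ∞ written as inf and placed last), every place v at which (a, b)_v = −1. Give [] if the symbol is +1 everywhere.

[41, inf]

(a, b) ≡ (-987567, -3) mod (ℚ^×)²; places V = {2, 3, 5, 7, 13, 17, 29, 31, 37, 41, ∞}.
(a,b)_17: α=-2, u≡11; β=-2, v≡7 (mod 17); (11|17)=-1, (7|17)=-1; sign (−1)^0·-1^-2·-1^-2 = +1.
(a,b)_41: α=1, u≡39; β=0, v≡28 (mod 41); (39|41)=+1, (28|41)=-1; sign (−1)^0·+1^0·-1^1 = -1.
(a,b)_29: α=-2, u≡23; β=0, v≡12 (mod 29); (23|29)=+1, (12|29)=-1; sign (−1)^0·+1^0·-1^-2 = +1.
(a,b)_3: α=5, u≡1; β=1, v≡2 (mod 3); (1|3)=+1, (2|3)=-1; sign (−1)^1·+1^1·-1^5 = +1.
(a,b)_∞: sgn(-987567)=−, sgn(-3)=−, so -1.
(a,b)_13: α=-2, u≡10; β=-2, v≡10 (mod 13); (10|13)=+1, (10|13)=+1; sign (−1)^0·+1^-2·+1^-2 = +1.
(a,b)_37: α=1, u≡5; β=0, v≡7 (mod 37); (5|37)=-1, (7|37)=+1; sign (−1)^0·-1^0·+1^1 = +1.
(a,b)_31: α=1, u≡12; β=0, v≡8 (mod 31); (12|31)=-1, (8|31)=+1; sign (−1)^0·-1^0·+1^1 = +1.
(a,b)_7: α=3, u≡2; β=0, v≡1 (mod 7); (2|7)=+1, (1|7)=+1; sign (−1)^0·+1^0·+1^3 = +1.
(a,b)_5: α=-2, u≡2; β=-2, v≡3 (mod 5); (2|5)=-1, (3|5)=-1; sign (−1)^0·-1^-2·-1^-2 = +1.
(a,b)_2: α=0, β=-2; u≡1, v≡5 (mod 8); ε(u)ε(v)=0·0, αω(v)=0·1, βω(u)=-2·0; sum ≡ 0  ⇒  +1.
(-987567, -3 / ℚ) ramifies at {41, ∞}: a division algebra.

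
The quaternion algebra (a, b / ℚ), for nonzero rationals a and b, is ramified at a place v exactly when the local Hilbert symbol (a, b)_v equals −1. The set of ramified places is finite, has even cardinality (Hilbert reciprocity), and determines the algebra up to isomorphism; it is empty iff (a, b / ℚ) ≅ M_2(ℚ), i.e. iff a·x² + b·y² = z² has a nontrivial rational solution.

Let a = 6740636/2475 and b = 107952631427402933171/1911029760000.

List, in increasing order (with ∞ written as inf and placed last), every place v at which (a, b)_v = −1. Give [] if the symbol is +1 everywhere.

[11, 17]

Mod squares: a ≡ 1309, b ≡ 11. Check v ∈ {∞, 2, 3, 5, 7, 11, 13, 17}.
v=3: a=3^-2·(≡1), b=3^-6·(≡2) mod 3; (1|3)=+1, (2|3)=-1; (−1)^{-2·-6·1}·(+1)^-6·(-1)^-2 = +1.
v=7: a=7^3·(≡6), b=7^6·(≡2) mod 7; (6|7)=-1, (2|7)=+1; (−1)^{3·6·3}·(-1)^6·(+1)^3 = +1.
v=17: a=17^3·(≡8), b=17^6·(≡14) mod 17; (8|17)=+1, (14|17)=-1; (−1)^{3·6·8}·(+1)^6·(-1)^3 = -1.
v=2: v_2(a)=2, v_2(b)=-22; units ≡ 5, 3 (mod 8); ε·ε+αω+βω = 0·1+2·1+-22·1 ≡ 0  ⇒  (a,b)_2 = +1.
v=∞: 1309 > 0 and 11 > 0  ⇒  (a,b)_∞ = +1.
v=5: a=5^-2·(≡4), b=5^-4·(≡1) mod 5; (4|5)=+1, (1|5)=+1; (−1)^{-2·-4·2}·(+1)^-4·(+1)^-2 = +1.
v=13: a=13^0·(≡9), b=13^4·(≡6) mod 13; (9|13)=+1, (6|13)=-1; (−1)^{0·4·6}·(+1)^4·(-1)^0 = +1.
v=11: a=11^-1·(≡9), b=11^3·(≡5) mod 11; (9|11)=+1, (5|11)=+1; (−1)^{-1·3·5}·(+1)^3·(+1)^-1 = -1.
|Ram(1309, 11)| = 2, even; anisotropic at {11, 17}.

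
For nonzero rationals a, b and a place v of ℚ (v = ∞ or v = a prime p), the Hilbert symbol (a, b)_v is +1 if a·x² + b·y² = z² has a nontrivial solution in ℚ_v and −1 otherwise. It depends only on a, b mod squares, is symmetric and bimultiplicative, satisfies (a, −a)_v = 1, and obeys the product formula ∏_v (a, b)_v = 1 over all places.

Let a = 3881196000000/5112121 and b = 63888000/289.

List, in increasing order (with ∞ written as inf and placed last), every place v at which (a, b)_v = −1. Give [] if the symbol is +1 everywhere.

[2, 3]

(a, b) ≡ (11, 330) mod (ℚ^×)²; places V = {2, 3, 5, 7, 11, 17, 19, ∞}.
(a,b)_2: α=8, β=7; u≡3, v≡5 (mod 8); ε(u)ε(v)=1·0, αω(v)=8·1, βω(u)=7·1; sum ≡ 1  ⇒  -1.
(a,b)_11: α=3, u≡4; β=3, v≡6 (mod 11); (4|11)=+1, (6|11)=-1; sign (−1)^1·+1^3·-1^3 = +1.
(a,b)_∞: sgn(11)=+, sgn(330)=+, so +1.
(a,b)_5: α=6, u≡4; β=3, v≡1 (mod 5); (4|5)=+1, (1|5)=+1; sign (−1)^0·+1^3·+1^6 = +1.
(a,b)_3: α=6, u≡2; β=1, v≡2 (mod 3); (2|3)=-1, (2|3)=-1; sign (−1)^0·-1^1·-1^6 = -1.
(a,b)_7: α=-2, u≡4; β=0, v≡4 (mod 7); (4|7)=+1, (4|7)=+1; sign (−1)^0·+1^0·+1^-2 = +1.
(a,b)_19: α=-2, u≡7; β=0, v≡11 (mod 19); (7|19)=+1, (11|19)=+1; sign (−1)^0·+1^0·+1^-2 = +1.
(a,b)_17: α=-2, u≡11; β=-2, v≡11 (mod 17); (11|17)=-1, (11|17)=-1; sign (−1)^0·-1^-2·-1^-2 = +1.
Ram(11, 330) = {2, 3}; no ℚ_2-point on the conic.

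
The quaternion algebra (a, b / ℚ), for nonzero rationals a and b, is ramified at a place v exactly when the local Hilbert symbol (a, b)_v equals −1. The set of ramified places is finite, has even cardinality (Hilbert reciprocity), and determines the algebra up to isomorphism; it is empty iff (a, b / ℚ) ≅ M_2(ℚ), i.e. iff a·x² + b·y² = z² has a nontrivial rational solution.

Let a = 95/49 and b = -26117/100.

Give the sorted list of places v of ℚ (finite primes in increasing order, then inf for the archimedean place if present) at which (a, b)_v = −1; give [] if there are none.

(a, b) ≡ (95, -533) mod (ℚ^×)²; places V = {2, 5, 7, 13, 19, 41, ∞}.
(a,b)_7: α=-2, u≡4; β=2, v≡3 (mod 7); (4|7)=+1, (3|7)=-1; sign (−1)^0·+1^2·-1^-2 = +1.
(a,b)_13: α=0, u≡3; β=1, v≡5 (mod 13); (3|13)=+1, (5|13)=-1; sign (−1)^0·+1^1·-1^0 = +1.
(a,b)_2: α=0, β=-2; u≡7, v≡3 (mod 8); ε(u)ε(v)=1·1, αω(v)=0·1, βω(u)=-2·0; sum ≡ 1  ⇒  -1.
(a,b)_5: α=1, u≡1; β=-2, v≡2 (mod 5); (1|5)=+1, (2|5)=-1; sign (−1)^0·+1^-2·-1^1 = -1.
(a,b)_∞: sgn(95)=+, sgn(-533)=−, so +1.
(a,b)_19: α=1, u≡16; β=0, v≡13 (mod 19); (16|19)=+1, (13|19)=-1; sign (−1)^0·+1^0·-1^1 = -1.
(a,b)_41: α=0, u≡17; β=1, v≡17 (mod 41); (17|41)=-1, (17|41)=-1; sign (−1)^0·-1^1·-1^0 = -1.
|Ram(95, -533)| = 4, even; anisotropic at {2, 5, 19, 41}.

[2, 5, 19, 41]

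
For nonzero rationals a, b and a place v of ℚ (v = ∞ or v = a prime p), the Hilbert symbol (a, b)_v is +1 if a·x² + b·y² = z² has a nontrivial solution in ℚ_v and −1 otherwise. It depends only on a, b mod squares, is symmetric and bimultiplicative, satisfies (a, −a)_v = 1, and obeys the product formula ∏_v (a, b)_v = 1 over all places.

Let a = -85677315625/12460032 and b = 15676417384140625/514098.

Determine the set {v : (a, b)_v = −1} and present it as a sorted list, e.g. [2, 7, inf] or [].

(a, b) ≡ (-274167410, 15170) mod (ℚ^×)²; places V = {2, 3, 5, 7, 11, 13, 31, 37, 41, 53, ∞}.
(a,b)_41: α=1, u≡9; β=1, v≡20 (mod 41); (9|41)=+1, (20|41)=+1; sign (−1)^0·+1^1·+1^1 = +1.
(a,b)_13: α=-2, u≡12; β=-4, v≡12 (mod 13); (12|13)=+1, (12|13)=+1; sign (−1)^0·+1^-4·+1^-2 = +1.
(a,b)_2: α=-13, β=-1; u≡7, v≡1 (mod 8); ε(u)ε(v)=1·0, αω(v)=-13·0, βω(u)=-1·0; sum ≡ 0  ⇒  +1.
(a,b)_31: α=1, u≡20; β=2, v≡12 (mod 31); (20|31)=+1, (12|31)=-1; sign (−1)^0·+1^2·-1^1 = -1.
(a,b)_∞: sgn(-274167410)=−, sgn(15170)=+, so +1.
(a,b)_7: α=0, u≡2; β=2, v≡4 (mod 7); (2|7)=+1, (4|7)=+1; sign (−1)^0·+1^2·+1^0 = +1.
(a,b)_37: α=1, u≡35; β=1, v≡26 (mod 37); (35|37)=-1, (26|37)=+1; sign (−1)^0·-1^1·+1^1 = -1.
(a,b)_11: α=1, u≡2; β=0, v≡1 (mod 11); (2|11)=-1, (1|11)=+1; sign (−1)^0·-1^0·+1^1 = +1.
(a,b)_5: α=5, u≡2; β=7, v≡4 (mod 5); (2|5)=-1, (4|5)=+1; sign (−1)^0·-1^7·+1^5 = -1.
(a,b)_3: α=-2, u≡1; β=-2, v≡2 (mod 3); (1|3)=+1, (2|3)=-1; sign (−1)^0·+1^-2·-1^-2 = +1.
(a,b)_53: α=1, u≡24; β=2, v≡8 (mod 53); (24|53)=+1, (8|53)=-1; sign (−1)^0·+1^2·-1^1 = -1.
Ram(-274167410, 15170) = {5, 31, 37, 53}; no ℚ_5-point on the conic.

[5, 31, 37, 53]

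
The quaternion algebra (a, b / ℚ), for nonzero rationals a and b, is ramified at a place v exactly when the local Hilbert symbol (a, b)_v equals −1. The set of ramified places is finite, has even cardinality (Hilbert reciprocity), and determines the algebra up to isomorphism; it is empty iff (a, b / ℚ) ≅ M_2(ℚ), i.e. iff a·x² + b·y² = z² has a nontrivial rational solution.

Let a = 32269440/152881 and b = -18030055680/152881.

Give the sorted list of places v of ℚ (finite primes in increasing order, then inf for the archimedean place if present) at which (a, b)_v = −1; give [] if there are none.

[3, 5]

Mod squares: a ≡ 210, b ≡ -105. Check v ∈ {∞, 2, 3, 5, 7, 13, 17, 23}.
v=2: v_2(a)=7, v_2(b)=8; units ≡ 1, 7 (mod 8); ε·ε+αω+βω = 0·1+7·0+8·0 ≡ 0  ⇒  (a,b)_2 = +1.
v=5: a=5^1·(≡3), b=5^1·(≡4) mod 5; (3|5)=-1, (4|5)=+1; (−1)^{1·1·2}·(-1)^1·(+1)^1 = -1.
v=17: a=17^-2·(≡3), b=17^-2·(≡12) mod 17; (3|17)=-1, (12|17)=-1; (−1)^{-2·-2·8}·(-1)^-2·(-1)^-2 = +1.
v=13: a=13^0·(≡8), b=13^2·(≡3) mod 13; (8|13)=-1, (3|13)=+1; (−1)^{0·2·6}·(-1)^2·(+1)^0 = +1.
v=3: a=3^1·(≡1), b=3^5·(≡1) mod 3; (1|3)=+1, (1|3)=+1; (−1)^{1·5·1}·(+1)^5·(+1)^1 = -1.
v=7: a=7^5·(≡2), b=7^3·(≡5) mod 7; (2|7)=+1, (5|7)=-1; (−1)^{5·3·3}·(+1)^3·(-1)^5 = +1.
v=23: a=23^-2·(≡2), b=23^-2·(≡10) mod 23; (2|23)=+1, (10|23)=-1; (−1)^{-2·-2·11}·(+1)^-2·(-1)^-2 = +1.
v=∞: 210 > 0 and -105 < 0  ⇒  (a,b)_∞ = +1.
|Ram(210, -105)| = 2, even; anisotropic at {3, 5}.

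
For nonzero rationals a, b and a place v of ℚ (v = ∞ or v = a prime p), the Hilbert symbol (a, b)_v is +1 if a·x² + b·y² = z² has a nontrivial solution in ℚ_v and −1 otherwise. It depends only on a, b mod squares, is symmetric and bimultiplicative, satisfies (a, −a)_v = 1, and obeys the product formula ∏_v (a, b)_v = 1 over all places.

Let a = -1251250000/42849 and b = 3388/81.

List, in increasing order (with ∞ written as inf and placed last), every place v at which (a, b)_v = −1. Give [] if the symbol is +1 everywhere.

[2, 5, 11, 13]

(a, b) ≡ (-5005, 7) mod (ℚ^×)²; places V = {2, 3, 5, 7, 11, 13, 23, ∞}.
(a,b)_∞: sgn(-5005)=−, sgn(7)=+, so +1.
(a,b)_3: α=-4, u≡2; β=-4, v≡1 (mod 3); (2|3)=-1, (1|3)=+1; sign (−1)^0·-1^-4·+1^-4 = +1.
(a,b)_11: α=1, u≡8; β=2, v≡7 (mod 11); (8|11)=-1, (7|11)=-1; sign (−1)^0·-1^2·-1^1 = -1.
(a,b)_23: α=-2, u≡4; β=0, v≡14 (mod 23); (4|23)=+1, (14|23)=-1; sign (−1)^0·+1^0·-1^-2 = +1.
(a,b)_2: α=4, β=2; u≡3, v≡7 (mod 8); ε(u)ε(v)=1·1, αω(v)=4·0, βω(u)=2·1; sum ≡ 1  ⇒  -1.
(a,b)_13: α=1, u≡11; β=0, v≡7 (mod 13); (11|13)=-1, (7|13)=-1; sign (−1)^0·-1^0·-1^1 = -1.
(a,b)_5: α=7, u≡1; β=0, v≡3 (mod 5); (1|5)=+1, (3|5)=-1; sign (−1)^0·+1^0·-1^7 = -1.
(a,b)_7: α=1, u≡6; β=1, v≡2 (mod 7); (6|7)=-1, (2|7)=+1; sign (−1)^1·-1^1·+1^1 = +1.
Ram(-5005, 7) = {2, 5, 11, 13}; no ℚ_2-point on the conic.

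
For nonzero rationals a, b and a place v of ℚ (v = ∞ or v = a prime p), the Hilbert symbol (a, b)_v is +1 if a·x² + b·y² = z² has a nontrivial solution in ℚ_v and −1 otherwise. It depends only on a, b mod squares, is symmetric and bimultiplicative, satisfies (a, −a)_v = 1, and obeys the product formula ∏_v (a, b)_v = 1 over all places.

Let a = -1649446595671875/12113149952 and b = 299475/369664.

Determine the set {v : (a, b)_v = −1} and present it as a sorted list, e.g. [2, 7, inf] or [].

[2, 3, 11, 13]

Mod squares: a ≡ -6006, b ≡ 11. Check v ∈ {∞, 2, 3, 5, 7, 11, 13, 19}.
v=∞: -6006 < 0 and 11 > 0  ⇒  (a,b)_∞ = +1.
v=7: a=7^5·(≡6), b=7^0·(≡1) mod 7; (6|7)=-1, (1|7)=+1; (−1)^{5·0·3}·(-1)^0·(+1)^5 = +1.
v=2: v_2(a)=-25, v_2(b)=-10; units ≡ 5, 3 (mod 8); ε·ε+αω+βω = 0·1+-25·1+-10·1 ≡ 1  ⇒  (a,b)_2 = -1.
v=13: a=13^1·(≡7), b=13^0·(≡8) mod 13; (7|13)=-1, (8|13)=-1; (−1)^{1·0·6}·(-1)^0·(-1)^1 = -1.
v=19: a=19^-2·(≡9), b=19^-2·(≡11) mod 19; (9|19)=+1, (11|19)=+1; (−1)^{-2·-2·9}·(+1)^-2·(+1)^-2 = +1.
v=5: a=5^6·(≡1), b=5^2·(≡1) mod 5; (1|5)=+1, (1|5)=+1; (−1)^{6·2·2}·(+1)^2·(+1)^6 = +1.
v=3: a=3^1·(≡2), b=3^2·(≡2) mod 3; (2|3)=-1, (2|3)=-1; (−1)^{1·2·1}·(-1)^2·(-1)^1 = -1.
v=11: a=11^5·(≡4), b=11^3·(≡3) mod 11; (4|11)=+1, (3|11)=+1; (−1)^{5·3·5}·(+1)^3·(+1)^5 = -1.
(-6006, 11 / ℚ) ramifies at {2, 3, 11, 13}: a division algebra.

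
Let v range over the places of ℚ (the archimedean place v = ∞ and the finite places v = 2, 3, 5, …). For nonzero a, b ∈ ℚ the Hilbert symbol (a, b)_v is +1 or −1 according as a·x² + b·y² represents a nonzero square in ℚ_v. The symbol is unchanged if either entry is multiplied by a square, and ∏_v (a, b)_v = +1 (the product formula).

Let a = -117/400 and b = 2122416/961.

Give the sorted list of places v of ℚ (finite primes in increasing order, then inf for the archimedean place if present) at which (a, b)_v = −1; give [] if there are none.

[2, 3]

(a, b) ≡ (-13, 51) mod (ℚ^×)²; places V = {2, 3, 5, 13, 17, 31, ∞}.
(a,b)_∞: sgn(-13)=−, sgn(51)=+, so +1.
(a,b)_31: α=0, u≡8; β=-2, v≡1 (mod 31); (8|31)=+1, (1|31)=+1; sign (−1)^0·+1^-2·+1^0 = +1.
(a,b)_3: α=2, u≡2; β=3, v≡2 (mod 3); (2|3)=-1, (2|3)=-1; sign (−1)^0·-1^3·-1^2 = -1.
(a,b)_17: α=0, u≡4; β=3, v≡14 (mod 17); (4|17)=+1, (14|17)=-1; sign (−1)^0·+1^3·-1^0 = +1.
(a,b)_13: α=1, u≡3; β=0, v≡3 (mod 13); (3|13)=+1, (3|13)=+1; sign (−1)^0·+1^0·+1^1 = +1.
(a,b)_2: α=-4, β=4; u≡3, v≡3 (mod 8); ε(u)ε(v)=1·1, αω(v)=-4·1, βω(u)=4·1; sum ≡ 1  ⇒  -1.
(a,b)_5: α=-2, u≡3; β=0, v≡1 (mod 5); (3|5)=-1, (1|5)=+1; sign (−1)^0·-1^0·+1^-2 = +1.
Ram(-13, 51) = {2, 3}; no ℚ_2-point on the conic.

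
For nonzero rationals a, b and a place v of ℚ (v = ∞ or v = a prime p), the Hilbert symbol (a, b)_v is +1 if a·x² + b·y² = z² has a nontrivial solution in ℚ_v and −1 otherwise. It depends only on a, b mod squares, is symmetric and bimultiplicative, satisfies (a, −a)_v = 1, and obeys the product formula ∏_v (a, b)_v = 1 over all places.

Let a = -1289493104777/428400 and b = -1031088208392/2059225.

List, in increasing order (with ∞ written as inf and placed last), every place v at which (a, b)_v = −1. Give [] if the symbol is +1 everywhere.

[7, 23, 31, inf]

(a, b) ≡ (-84847, -2) mod (ℚ^×)²; places V = {2, 3, 5, 7, 11, 17, 23, 31, 41, 43, ∞}.
(a,b)_11: α=0, u≡7; β=4, v≡9 (mod 11); (7|11)=-1, (9|11)=+1; sign (−1)^0·-1^4·+1^0 = +1.
(a,b)_41: α=0, u≡32; β=-2, v≡5 (mod 41); (32|41)=+1, (5|41)=+1; sign (−1)^0·+1^-2·+1^0 = +1.
(a,b)_7: α=-1, u≡3; β=-2, v≡6 (mod 7); (3|7)=-1, (6|7)=-1; sign (−1)^0·-1^-2·-1^-1 = -1.
(a,b)_2: α=-4, β=3; u≡1, v≡7 (mod 8); ε(u)ε(v)=0·1, αω(v)=-4·0, βω(u)=3·0; sum ≡ 0  ⇒  +1.
(a,b)_3: α=-2, u≡2; β=2, v≡1 (mod 3); (2|3)=-1, (1|3)=+1; sign (−1)^0·-1^2·+1^-2 = +1.
(a,b)_5: α=-2, u≡3; β=-2, v≡2 (mod 5); (3|5)=-1, (2|5)=-1; sign (−1)^0·-1^-2·-1^-2 = +1.
(a,b)_23: α=3, u≡21; β=2, v≡11 (mod 23); (21|23)=-1, (11|23)=-1; sign (−1)^0·-1^2·-1^3 = -1.
(a,b)_43: α=4, u≡17; β=2, v≡24 (mod 43); (17|43)=+1, (24|43)=+1; sign (−1)^0·+1^2·+1^4 = +1.
(a,b)_31: α=1, u≡21; β=0, v≡21 (mod 31); (21|31)=-1, (21|31)=-1; sign (−1)^0·-1^0·-1^1 = -1.
(a,b)_∞: sgn(-84847)=−, sgn(-2)=−, so -1.
(a,b)_17: α=-1, u≡11; β=0, v≡4 (mod 17); (11|17)=-1, (4|17)=+1; sign (−1)^0·-1^0·+1^-1 = +1.
|Ram(-84847, -2)| = 4, even; anisotropic at {7, 23, 31, ∞}.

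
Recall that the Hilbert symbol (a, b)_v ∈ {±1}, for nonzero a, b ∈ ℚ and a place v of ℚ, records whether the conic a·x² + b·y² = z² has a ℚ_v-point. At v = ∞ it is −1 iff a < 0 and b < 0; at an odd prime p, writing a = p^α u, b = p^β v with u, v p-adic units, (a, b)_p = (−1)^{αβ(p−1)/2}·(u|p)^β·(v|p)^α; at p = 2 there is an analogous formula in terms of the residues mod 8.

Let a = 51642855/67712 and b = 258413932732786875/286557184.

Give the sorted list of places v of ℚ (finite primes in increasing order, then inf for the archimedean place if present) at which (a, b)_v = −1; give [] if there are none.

[]

(a, b) ≡ (110, 11) mod (ℚ^×)²; places V = {2, 3, 5, 11, 17, 19, 23, 37, ∞}.
(a,b)_2: α=-7, β=-10; u≡7, v≡3 (mod 8); ε(u)ε(v)=1·1, αω(v)=-7·1, βω(u)=-10·0; sum ≡ 0  ⇒  +1.
(a,b)_∞: sgn(110)=+, sgn(11)=+, so +1.
(a,b)_3: α=2, u≡2; β=6, v≡2 (mod 3); (2|3)=-1, (2|3)=-1; sign (−1)^0·-1^6·-1^2 = +1.
(a,b)_37: α=0, u≡34; β=2, v≡4 (mod 37); (34|37)=+1, (4|37)=+1; sign (−1)^0·+1^2·+1^0 = +1.
(a,b)_17: α=2, u≡8; β=2, v≡10 (mod 17); (8|17)=+1, (10|17)=-1; sign (−1)^0·+1^2·-1^2 = +1.
(a,b)_11: α=1, u≡7; β=1, v≡3 (mod 11); (7|11)=-1, (3|11)=+1; sign (−1)^1·-1^1·+1^1 = +1.
(a,b)_5: α=1, u≡3; β=4, v≡1 (mod 5); (3|5)=-1, (1|5)=+1; sign (−1)^0·-1^4·+1^1 = +1.
(a,b)_23: α=-2, u≡8; β=-4, v≡17 (mod 23); (8|23)=+1, (17|23)=-1; sign (−1)^0·+1^-4·-1^-2 = +1.
(a,b)_19: α=2, u≡18; β=4, v≡11 (mod 19); (18|19)=-1, (11|19)=+1; sign (−1)^0·-1^4·+1^2 = +1.
Ram(a, b) = ∅: the form 110·x² + 11·y² − z² is isotropic over every ℚ_v, so by Hasse–Minkowski it is isotropic over ℚ.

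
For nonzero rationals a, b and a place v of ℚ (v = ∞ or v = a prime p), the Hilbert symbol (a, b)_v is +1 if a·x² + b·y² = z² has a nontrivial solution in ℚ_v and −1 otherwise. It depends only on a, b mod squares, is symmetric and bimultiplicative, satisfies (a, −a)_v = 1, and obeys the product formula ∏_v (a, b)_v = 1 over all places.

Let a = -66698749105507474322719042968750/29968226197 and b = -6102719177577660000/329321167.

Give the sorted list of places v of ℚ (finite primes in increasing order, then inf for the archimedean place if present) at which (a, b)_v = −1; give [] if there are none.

(a, b) ≡ (-24310, -2618) mod (ℚ^×)²; places V = {2, 3, 5, 7, 11, 13, 17, 19, 23, ∞}.
(a,b)_23: α=4, u≡8; β=2, v≡18 (mod 23); (8|23)=+1, (18|23)=+1; sign (−1)^0·+1^2·+1^4 = +1.
(a,b)_3: α=6, u≡2; β=6, v≡1 (mod 3); (2|3)=-1, (1|3)=+1; sign (−1)^0·-1^6·+1^6 = +1.
(a,b)_13: α=-1, u≡7; β=0, v≡11 (mod 13); (7|13)=-1, (11|13)=-1; sign (−1)^0·-1^0·-1^-1 = -1.
(a,b)_5: α=11, u≡2; β=4, v≡2 (mod 5); (2|5)=-1, (2|5)=-1; sign (−1)^0·-1^4·-1^11 = -1.
(a,b)_7: α=-2, u≡4; β=-1, v≡1 (mod 7); (4|7)=+1, (1|7)=+1; sign (−1)^0·+1^-1·+1^-2 = +1.
(a,b)_∞: sgn(-24310)=−, sgn(-2618)=−, so -1.
(a,b)_17: α=5, u≡1; β=3, v≡8 (mod 17); (1|17)=+1, (8|17)=+1; sign (−1)^0·+1^3·+1^5 = +1.
(a,b)_11: α=9, u≡1; β=5, v≡9 (mod 11); (1|11)=+1, (9|11)=+1; sign (−1)^1·+1^5·+1^9 = -1.
(a,b)_19: α=-6, u≡10; β=-6, v≡17 (mod 19); (10|19)=-1, (17|19)=+1; sign (−1)^0·-1^-6·+1^-6 = +1.
(a,b)_2: α=1, β=5; u≡5, v≡3 (mod 8); ε(u)ε(v)=0·1, αω(v)=1·1, βω(u)=5·1; sum ≡ 0  ⇒  +1.
Ram(-24310, -2618) = {5, 11, 13, ∞}; no ℚ_5-point on the conic.

[5, 11, 13, inf]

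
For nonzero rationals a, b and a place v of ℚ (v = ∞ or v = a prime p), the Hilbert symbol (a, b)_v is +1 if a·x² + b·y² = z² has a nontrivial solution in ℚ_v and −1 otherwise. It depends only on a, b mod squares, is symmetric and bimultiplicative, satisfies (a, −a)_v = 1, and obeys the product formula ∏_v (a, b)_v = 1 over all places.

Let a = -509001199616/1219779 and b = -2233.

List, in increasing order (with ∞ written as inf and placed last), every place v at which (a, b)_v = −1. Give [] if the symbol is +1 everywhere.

[2, inf]

Mod squares: a ≡ -29029, b ≡ -2233. Check v ∈ {∞, 2, 3, 7, 11, 13, 29, 31, 37}.
v=3: a=3^-4·(≡2), b=3^0·(≡2) mod 3; (2|3)=-1, (2|3)=-1; (−1)^{-4·0·1}·(-1)^0·(-1)^-4 = +1.
v=31: a=31^2·(≡1), b=31^0·(≡30) mod 31; (1|31)=+1, (30|31)=-1; (−1)^{2·0·15}·(+1)^0·(-1)^2 = +1.
v=2: v_2(a)=12, v_2(b)=0; units ≡ 3, 7 (mod 8); ε·ε+αω+βω = 1·1+12·0+0·1 ≡ 1  ⇒  (a,b)_2 = -1.
v=37: a=37^-2·(≡27), b=37^0·(≡24) mod 37; (27|37)=+1, (24|37)=-1; (−1)^{-2·0·18}·(+1)^0·(-1)^-2 = +1.
v=11: a=11^-1·(≡4), b=11^1·(≡6) mod 11; (4|11)=+1, (6|11)=-1; (−1)^{-1·1·5}·(+1)^1·(-1)^-1 = +1.
v=∞: -29029 < 0 and -2233 < 0  ⇒  (a,b)_∞ = -1.
v=13: a=13^1·(≡1), b=13^0·(≡3) mod 13; (1|13)=+1, (3|13)=+1; (−1)^{1·0·6}·(+1)^0·(+1)^1 = +1.
v=7: a=7^3·(≡2), b=7^1·(≡3) mod 7; (2|7)=+1, (3|7)=-1; (−1)^{3·1·3}·(+1)^1·(-1)^3 = +1.
v=29: a=29^1·(≡8), b=29^1·(≡10) mod 29; (8|29)=-1, (10|29)=-1; (−1)^{1·1·14}·(-1)^1·(-1)^1 = +1.
(-29029, -2233 / ℚ) ramifies at {2, ∞}: a division algebra.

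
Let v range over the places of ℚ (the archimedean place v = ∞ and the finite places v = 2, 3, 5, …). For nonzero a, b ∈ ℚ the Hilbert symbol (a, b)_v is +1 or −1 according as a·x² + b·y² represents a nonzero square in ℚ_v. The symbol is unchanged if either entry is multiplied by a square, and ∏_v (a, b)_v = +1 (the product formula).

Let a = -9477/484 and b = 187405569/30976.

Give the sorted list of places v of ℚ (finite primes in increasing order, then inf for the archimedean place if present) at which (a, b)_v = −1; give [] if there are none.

[]

Mod squares: a ≡ -13, b ≡ 6409. Check v ∈ {∞, 2, 3, 11, 13, 17, 19, 29}.
v=∞: -13 < 0 and 6409 > 0  ⇒  (a,b)_∞ = +1.
v=3: a=3^6·(≡2), b=3^4·(≡1) mod 3; (2|3)=-1, (1|3)=+1; (−1)^{6·4·1}·(-1)^4·(+1)^6 = +1.
v=29: a=29^0·(≡9), b=29^1·(≡26) mod 29; (9|29)=+1, (26|29)=-1; (−1)^{0·1·14}·(+1)^1·(-1)^0 = +1.
v=19: a=19^0·(≡11), b=19^2·(≡5) mod 19; (11|19)=+1, (5|19)=+1; (−1)^{0·2·9}·(+1)^2·(+1)^0 = +1.
v=13: a=13^1·(≡4), b=13^1·(≡10) mod 13; (4|13)=+1, (10|13)=+1; (−1)^{1·1·6}·(+1)^1·(+1)^1 = +1.
v=2: v_2(a)=-2, v_2(b)=-8; units ≡ 3, 1 (mod 8); ε·ε+αω+βω = 1·0+-2·0+-8·1 ≡ 0  ⇒  (a,b)_2 = +1.
v=11: a=11^-2·(≡4), b=11^-2·(≡7) mod 11; (4|11)=+1, (7|11)=-1; (−1)^{-2·-2·5}·(+1)^-2·(-1)^-2 = +1.
v=17: a=17^0·(≡16), b=17^1·(≡10) mod 17; (16|17)=+1, (10|17)=-1; (−1)^{0·1·8}·(+1)^1·(-1)^0 = +1.
Every local symbol is +1, so the conic -13·x² + 6409·y² = z² has ℚ_v-points for all v and hence a ℚ-point; (a, b / ℚ) ≅ M_2(ℚ).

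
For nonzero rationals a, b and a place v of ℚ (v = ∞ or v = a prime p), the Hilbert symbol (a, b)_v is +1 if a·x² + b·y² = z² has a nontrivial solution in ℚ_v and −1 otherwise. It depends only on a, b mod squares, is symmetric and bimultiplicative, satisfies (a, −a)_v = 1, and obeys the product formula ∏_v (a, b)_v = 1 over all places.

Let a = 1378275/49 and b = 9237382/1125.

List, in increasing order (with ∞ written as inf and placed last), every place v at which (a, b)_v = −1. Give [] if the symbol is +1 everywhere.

Mod squares: a ≡ 55131, b ≡ 7790. Check v ∈ {∞, 2, 3, 5, 7, 11, 17, 19, 23, 41, 47}.
v=47: a=47^1·(≡22), b=47^0·(≡15) mod 47; (22|47)=-1, (15|47)=-1; (−1)^{1·0·23}·(-1)^0·(-1)^1 = -1.
v=41: a=41^0·(≡28), b=41^1·(≡30) mod 41; (28|41)=-1, (30|41)=-1; (−1)^{0·1·20}·(-1)^1·(-1)^0 = -1.
v=23: a=23^1·(≡11), b=23^0·(≡8) mod 23; (11|23)=-1, (8|23)=+1; (−1)^{1·0·11}·(-1)^0·(+1)^1 = +1.
v=11: a=11^0·(≡6), b=11^2·(≡8) mod 11; (6|11)=-1, (8|11)=-1; (−1)^{0·2·5}·(-1)^2·(-1)^0 = +1.
v=5: a=5^2·(≡4), b=5^-3·(≡3) mod 5; (4|5)=+1, (3|5)=-1; (−1)^{2·-3·2}·(+1)^-3·(-1)^2 = +1.
v=3: a=3^1·(≡2), b=3^-2·(≡2) mod 3; (2|3)=-1, (2|3)=-1; (−1)^{1·-2·1}·(-1)^-2·(-1)^1 = -1.
v=17: a=17^1·(≡16), b=17^0·(≡8) mod 17; (16|17)=+1, (8|17)=+1; (−1)^{1·0·8}·(+1)^0·(+1)^1 = +1.
v=7: a=7^-2·(≡3), b=7^2·(≡3) mod 7; (3|7)=-1, (3|7)=-1; (−1)^{-2·2·3}·(-1)^2·(-1)^-2 = +1.
v=∞: 55131 > 0 and 7790 > 0  ⇒  (a,b)_∞ = +1.
v=19: a=19^0·(≡10), b=19^1·(≡11) mod 19; (10|19)=-1, (11|19)=+1; (−1)^{0·1·9}·(-1)^1·(+1)^0 = -1.
v=2: v_2(a)=0, v_2(b)=1; units ≡ 3, 7 (mod 8); ε·ε+αω+βω = 1·1+0·0+1·1 ≡ 0  ⇒  (a,b)_2 = +1.
(55131, 7790 / ℚ) ramifies at {3, 19, 41, 47}: a division algebra.

[3, 19, 41, 47]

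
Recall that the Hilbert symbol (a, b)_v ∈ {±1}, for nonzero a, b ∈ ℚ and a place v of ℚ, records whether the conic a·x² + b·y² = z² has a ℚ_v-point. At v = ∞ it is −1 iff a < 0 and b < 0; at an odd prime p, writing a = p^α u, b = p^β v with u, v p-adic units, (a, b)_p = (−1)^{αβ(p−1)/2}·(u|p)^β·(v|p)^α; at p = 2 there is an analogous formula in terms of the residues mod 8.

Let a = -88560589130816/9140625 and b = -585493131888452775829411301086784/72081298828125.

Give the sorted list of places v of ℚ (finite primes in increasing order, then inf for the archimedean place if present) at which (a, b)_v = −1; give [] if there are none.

(a, b) ≡ (-1050985, -28405) mod (ℚ^×)²; places V = {2, 3, 5, 11, 13, 19, 23, 29, 37, ∞}.
(a,b)_37: α=1, u≡11; β=2, v≡12 (mod 37); (11|37)=+1, (12|37)=+1; sign (−1)^0·+1^2·+1^1 = +1.
(a,b)_∞: sgn(-1050985)=−, sgn(-28405)=−, so -1.
(a,b)_11: α=2, u≡6; β=4, v≡8 (mod 11); (6|11)=-1, (8|11)=-1; sign (−1)^0·-1^4·-1^2 = +1.
(a,b)_29: α=4, u≡16; β=10, v≡12 (mod 29); (16|29)=+1, (12|29)=-1; sign (−1)^0·+1^10·-1^4 = +1.
(a,b)_13: α=-1, u≡6; β=1, v≡12 (mod 13); (6|13)=-1, (12|13)=+1; sign (−1)^0·-1^1·+1^-1 = -1.
(a,b)_2: α=6, β=6; u≡7, v≡3 (mod 8); ε(u)ε(v)=1·1, αω(v)=6·1, βω(u)=6·0; sum ≡ 1  ⇒  -1.
(a,b)_3: α=-2, u≡2; β=-10, v≡2 (mod 3); (2|3)=-1, (2|3)=-1; sign (−1)^0·-1^-10·-1^-2 = +1.
(a,b)_5: α=-7, u≡2; β=-13, v≡4 (mod 5); (2|5)=-1, (4|5)=+1; sign (−1)^0·-1^-13·+1^-7 = -1.
(a,b)_23: α=1, u≡16; β=3, v≡21 (mod 23); (16|23)=+1, (21|23)=-1; sign (−1)^1·+1^3·-1^1 = +1.
(a,b)_19: α=1, u≡15; β=3, v≡6 (mod 19); (15|19)=-1, (6|19)=+1; sign (−1)^1·-1^3·+1^1 = +1.
(-1050985, -28405 / ℚ) ramifies at {2, 5, 13, ∞}: a division algebra.

[2, 5, 13, inf]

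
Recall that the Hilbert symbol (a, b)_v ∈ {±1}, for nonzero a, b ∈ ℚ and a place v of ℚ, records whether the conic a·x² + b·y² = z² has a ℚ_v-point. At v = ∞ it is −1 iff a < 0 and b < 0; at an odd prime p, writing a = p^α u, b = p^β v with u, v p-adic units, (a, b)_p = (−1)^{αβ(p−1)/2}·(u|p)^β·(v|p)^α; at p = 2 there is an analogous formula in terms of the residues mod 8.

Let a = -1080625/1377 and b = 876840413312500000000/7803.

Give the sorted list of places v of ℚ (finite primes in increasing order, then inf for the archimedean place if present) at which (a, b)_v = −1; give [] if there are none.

[2, 17]

Mod squares: a ≡ -29393, b ≡ 39. Check v ∈ {∞, 2, 3, 5, 7, 13, 17, 19}.
v=2: v_2(a)=0, v_2(b)=8; units ≡ 7, 7 (mod 8); ε·ε+αω+βω = 1·1+0·0+8·0 ≡ 1  ⇒  (a,b)_2 = -1.
v=19: a=19^1·(≡16), b=19^4·(≡7) mod 19; (16|19)=+1, (7|19)=+1; (−1)^{1·4·9}·(+1)^4·(+1)^1 = +1.
v=∞: -29393 < 0 and 39 > 0  ⇒  (a,b)_∞ = +1.
v=3: a=3^-4·(≡1), b=3^-3·(≡1) mod 3; (1|3)=+1, (1|3)=+1; (−1)^{-4·-3·1}·(+1)^-3·(+1)^-4 = +1.
v=7: a=7^1·(≡2), b=7^2·(≡4) mod 7; (2|7)=+1, (4|7)=+1; (−1)^{1·2·3}·(+1)^2·(+1)^1 = +1.
v=17: a=17^-1·(≡5), b=17^-2·(≡10) mod 17; (5|17)=-1, (10|17)=-1; (−1)^{-1·-2·8}·(-1)^-2·(-1)^-1 = -1.
v=5: a=5^4·(≡3), b=5^12·(≡1) mod 5; (3|5)=-1, (1|5)=+1; (−1)^{4·12·2}·(-1)^12·(+1)^4 = +1.
v=13: a=13^1·(≡3), b=13^3·(≡10) mod 13; (3|13)=+1, (10|13)=+1; (−1)^{1·3·6}·(+1)^3·(+1)^1 = +1.
Ram(-29393, 39) = {2, 17}; no ℚ_2-point on the conic.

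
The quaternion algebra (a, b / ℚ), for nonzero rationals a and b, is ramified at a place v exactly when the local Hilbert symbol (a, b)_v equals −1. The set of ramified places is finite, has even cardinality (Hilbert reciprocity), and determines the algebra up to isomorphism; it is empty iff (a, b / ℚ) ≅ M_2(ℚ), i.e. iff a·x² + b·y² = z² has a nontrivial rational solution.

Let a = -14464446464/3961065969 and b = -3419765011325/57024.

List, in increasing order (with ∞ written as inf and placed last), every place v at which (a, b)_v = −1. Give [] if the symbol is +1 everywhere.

[13, 17, 23, inf]

(a, b) ≡ (-4199, -30808063) mod (ℚ^×)²; places V = {2, 3, 5, 7, 11, 13, 17, 19, 23, 29, 37, ∞}.
(a,b)_29: α=2, u≡5; β=1, v≡14 (mod 29); (5|29)=+1, (14|29)=-1; sign (−1)^0·+1^1·-1^2 = +1.
(a,b)_37: α=-2, u≡18; β=0, v≡15 (mod 37); (18|37)=-1, (15|37)=-1; sign (−1)^0·-1^0·-1^-2 = +1.
(a,b)_19: α=1, u≡1; β=1, v≡10 (mod 19); (1|19)=+1, (10|19)=-1; sign (−1)^1·+1^1·-1^1 = +1.
(a,b)_3: α=-10, u≡1; β=-4, v≡2 (mod 3); (1|3)=+1, (2|3)=-1; sign (−1)^0·+1^-4·-1^-10 = +1.
(a,b)_11: α=0, u≡9; β=-1, v≡10 (mod 11); (9|11)=+1, (10|11)=-1; sign (−1)^0·+1^-1·-1^0 = +1.
(a,b)_5: α=0, u≡4; β=2, v≡3 (mod 5); (4|5)=+1, (3|5)=-1; sign (−1)^0·+1^2·-1^0 = +1.
(a,b)_2: α=12, β=-6; u≡1, v≡1 (mod 8); ε(u)ε(v)=0·0, αω(v)=12·0, βω(u)=-6·0; sum ≡ 0  ⇒  +1.
(a,b)_17: α=1, u≡8; β=3, v≡14 (mod 17); (8|17)=+1, (14|17)=-1; sign (−1)^0·+1^3·-1^1 = -1.
(a,b)_23: α=0, u≡14; β=1, v≡2 (mod 23); (14|23)=-1, (2|23)=+1; sign (−1)^0·-1^1·+1^0 = -1.
(a,b)_∞: sgn(-4199)=−, sgn(-30808063)=−, so -1.
(a,b)_13: α=1, u≡6; β=3, v≡9 (mod 13); (6|13)=-1, (9|13)=+1; sign (−1)^0·-1^3·+1^1 = -1.
(a,b)_7: α=-2, u≡4; β=0, v≡1 (mod 7); (4|7)=+1, (1|7)=+1; sign (−1)^0·+1^0·+1^-2 = +1.
|Ram(-4199, -30808063)| = 4, even; anisotropic at {13, 17, 23, ∞}.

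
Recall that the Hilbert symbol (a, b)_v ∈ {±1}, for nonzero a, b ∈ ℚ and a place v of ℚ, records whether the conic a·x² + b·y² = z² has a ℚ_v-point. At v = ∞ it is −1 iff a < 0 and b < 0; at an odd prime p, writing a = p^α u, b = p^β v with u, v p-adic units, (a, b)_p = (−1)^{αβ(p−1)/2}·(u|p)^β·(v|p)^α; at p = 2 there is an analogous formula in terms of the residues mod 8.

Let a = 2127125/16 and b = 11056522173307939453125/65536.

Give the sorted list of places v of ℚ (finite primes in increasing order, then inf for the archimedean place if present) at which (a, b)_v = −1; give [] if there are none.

Mod squares: a ≡ 85085, b ≡ 7293. Check v ∈ {∞, 2, 3, 5, 7, 11, 13, 17, 43}.
v=2: v_2(a)=-4, v_2(b)=-16; units ≡ 5, 5 (mod 8); ε·ε+αω+βω = 0·0+-4·1+-16·1 ≡ 0  ⇒  (a,b)_2 = +1.
v=17: a=17^1·(≡12), b=17^3·(≡4) mod 17; (12|17)=-1, (4|17)=+1; (−1)^{1·3·8}·(-1)^3·(+1)^1 = -1.
v=13: a=13^1·(≡11), b=13^1·(≡5) mod 13; (11|13)=-1, (5|13)=-1; (−1)^{1·1·6}·(-1)^1·(-1)^1 = +1.
v=7: a=7^1·(≡6), b=7^4·(≡3) mod 7; (6|7)=-1, (3|7)=-1; (−1)^{1·4·3}·(-1)^4·(-1)^1 = -1.
v=3: a=3^0·(≡2), b=3^1·(≡1) mod 3; (2|3)=-1, (1|3)=+1; (−1)^{0·1·1}·(-1)^1·(+1)^0 = -1.
v=5: a=5^3·(≡2), b=5^10·(≡3) mod 5; (2|5)=-1, (3|5)=-1; (−1)^{3·10·2}·(-1)^10·(-1)^3 = -1.
v=11: a=11^1·(≡10), b=11^3·(≡3) mod 11; (10|11)=-1, (3|11)=+1; (−1)^{1·3·5}·(-1)^3·(+1)^1 = +1.
v=43: a=43^0·(≡35), b=43^2·(≡2) mod 43; (35|43)=+1, (2|43)=-1; (−1)^{0·2·21}·(+1)^2·(-1)^0 = +1.
v=∞: 85085 > 0 and 7293 > 0  ⇒  (a,b)_∞ = +1.
|Ram(85085, 7293)| = 4, even; anisotropic at {3, 5, 7, 17}.

[3, 5, 7, 17]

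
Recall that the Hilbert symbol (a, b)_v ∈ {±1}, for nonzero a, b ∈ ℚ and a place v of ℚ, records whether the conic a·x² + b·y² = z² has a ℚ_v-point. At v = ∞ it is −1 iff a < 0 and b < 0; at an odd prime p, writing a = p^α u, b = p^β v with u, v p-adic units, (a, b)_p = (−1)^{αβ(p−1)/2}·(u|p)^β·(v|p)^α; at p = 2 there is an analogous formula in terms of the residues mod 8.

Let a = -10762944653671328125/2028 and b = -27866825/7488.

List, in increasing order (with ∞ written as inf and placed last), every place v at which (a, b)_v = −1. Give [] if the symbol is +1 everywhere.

[13, 19, 29, inf]

Mod squares: a ≡ -57855, b ≡ -50141. Check v ∈ {∞, 2, 3, 5, 7, 13, 17, 19, 29}.
v=2: v_2(a)=-2, v_2(b)=-6; units ≡ 1, 3 (mod 8); ε·ε+αω+βω = 0·1+-2·1+-6·0 ≡ 0  ⇒  (a,b)_2 = +1.
v=19: a=19^3·(≡18), b=19^1·(≡15) mod 19; (18|19)=-1, (15|19)=-1; (−1)^{3·1·9}·(-1)^1·(-1)^3 = -1.
v=∞: -57855 < 0 and -50141 < 0  ⇒  (a,b)_∞ = -1.
v=7: a=7^7·(≡1), b=7^1·(≡6) mod 7; (1|7)=+1, (6|7)=-1; (−1)^{7·1·3}·(+1)^1·(-1)^7 = +1.
v=3: a=3^-1·(≡2), b=3^-2·(≡1) mod 3; (2|3)=-1, (1|3)=+1; (−1)^{-1·-2·1}·(-1)^-2·(+1)^-1 = +1.
v=29: a=29^3·(≡7), b=29^1·(≡8) mod 29; (7|29)=+1, (8|29)=-1; (−1)^{3·1·14}·(+1)^1·(-1)^3 = -1.
v=13: a=13^-2·(≡7), b=13^-1·(≡10) mod 13; (7|13)=-1, (10|13)=+1; (−1)^{-2·-1·6}·(-1)^-1·(+1)^-2 = -1.
v=17: a=17^0·(≡13), b=17^2·(≡2) mod 17; (13|17)=+1, (2|17)=+1; (−1)^{0·2·8}·(+1)^2·(+1)^0 = +1.
v=5: a=5^7·(≡4), b=5^2·(≡4) mod 5; (4|5)=+1, (4|5)=+1; (−1)^{7·2·2}·(+1)^2·(+1)^7 = +1.
(-57855, -50141 / ℚ) ramifies at {13, 19, 29, ∞}: a division algebra.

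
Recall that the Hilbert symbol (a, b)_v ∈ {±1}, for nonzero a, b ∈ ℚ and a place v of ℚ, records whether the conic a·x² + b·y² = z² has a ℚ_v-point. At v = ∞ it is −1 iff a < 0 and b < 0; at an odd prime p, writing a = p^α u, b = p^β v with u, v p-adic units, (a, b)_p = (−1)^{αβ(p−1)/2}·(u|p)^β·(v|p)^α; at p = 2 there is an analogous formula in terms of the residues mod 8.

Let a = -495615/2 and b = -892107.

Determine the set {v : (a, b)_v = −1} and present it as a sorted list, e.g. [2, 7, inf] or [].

[2, 3, 5, inf]

(a, b) ≡ (-991230, -99123) mod (ℚ^×)²; places V = {2, 3, 5, 19, 37, 47, ∞}.
(a,b)_∞: sgn(-991230)=−, sgn(-99123)=−, so -1.
(a,b)_3: α=1, u≡1; β=3, v≡1 (mod 3); (1|3)=+1, (1|3)=+1; sign (−1)^1·+1^3·+1^1 = -1.
(a,b)_47: α=1, u≡15; β=1, v≡7 (mod 47); (15|47)=-1, (7|47)=+1; sign (−1)^1·-1^1·+1^1 = +1.
(a,b)_5: α=1, u≡1; β=0, v≡3 (mod 5); (1|5)=+1, (3|5)=-1; sign (−1)^0·+1^0·-1^1 = -1.
(a,b)_37: α=1, u≡18; β=1, v≡13 (mod 37); (18|37)=-1, (13|37)=-1; sign (−1)^0·-1^1·-1^1 = +1.
(a,b)_2: α=-1, β=0; u≡1, v≡5 (mod 8); ε(u)ε(v)=0·0, αω(v)=-1·1, βω(u)=0·0; sum ≡ 1  ⇒  -1.
(a,b)_19: α=1, u≡1; β=1, v≡15 (mod 19); (1|19)=+1, (15|19)=-1; sign (−1)^1·+1^1·-1^1 = +1.
Ram(-991230, -99123) = {2, 3, 5, ∞}; no ℚ_2-point on the conic.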